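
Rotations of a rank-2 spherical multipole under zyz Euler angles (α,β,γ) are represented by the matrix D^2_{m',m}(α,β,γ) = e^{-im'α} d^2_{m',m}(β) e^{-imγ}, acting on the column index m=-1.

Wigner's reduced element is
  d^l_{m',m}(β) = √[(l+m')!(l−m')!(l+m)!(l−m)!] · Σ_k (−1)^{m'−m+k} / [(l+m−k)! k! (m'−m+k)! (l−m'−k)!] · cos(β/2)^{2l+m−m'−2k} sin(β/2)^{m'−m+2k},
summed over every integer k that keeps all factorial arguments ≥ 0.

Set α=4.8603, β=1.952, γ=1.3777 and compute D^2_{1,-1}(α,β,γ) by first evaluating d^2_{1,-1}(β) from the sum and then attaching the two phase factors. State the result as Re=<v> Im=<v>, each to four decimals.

Split into d^2_{1,-1}(β=1.952) × two z-phases.
With c≡cos(β/2)=0.560340 and s≡sin(β/2)=0.828263, N=[6·1·1·6]^{1/2}=6.000000
k: max(0,(-1)−(1))=0 … min(2+(-1),2−(1))=1
  k=0: (−1)^2·6.0000/(2)·0.5603^2·0.8283^2 = +0.646191
  k=1: (−1)^3·6.0000/(6)·0.5603^0·0.8283^4 = -0.470622
d^2_{1,-1}(1.952) = +0.646191 -0.470622 = +0.175569
Attach z-rotation phases: D = e^{-i(1)(4.8603)}·(+0.175569)·e^{-i(-1)(1.3777)} = -0.165459+0.058717i

Re=-0.1655 Im=0.0587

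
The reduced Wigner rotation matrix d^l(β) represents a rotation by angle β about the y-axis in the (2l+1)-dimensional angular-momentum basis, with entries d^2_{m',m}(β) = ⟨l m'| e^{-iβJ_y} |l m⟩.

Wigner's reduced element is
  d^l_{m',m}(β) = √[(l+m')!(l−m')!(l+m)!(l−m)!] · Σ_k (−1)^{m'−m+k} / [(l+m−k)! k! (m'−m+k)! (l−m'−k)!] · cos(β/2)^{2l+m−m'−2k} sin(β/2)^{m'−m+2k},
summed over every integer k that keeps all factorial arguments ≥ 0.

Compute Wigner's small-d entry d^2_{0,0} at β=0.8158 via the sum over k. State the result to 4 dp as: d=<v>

d^2_{0,0}(β=0.8158) via Wigner's sum:
Half-angle: c=0.917956, s=0.396682. N=√(2·2·2·2)=4.000000
Admissible k: 0..2 (factorial args all ≥0)
  k=0: (−1)^0·4.0000/(4)·0.9180^4·0.3967^0 = +0.710047
  k=1: (−1)^1·4.0000/(1)·0.9180^2·0.3967^2 = -0.530383
  k=2: (−1)^2·4.0000/(4)·0.9180^0·0.3967^4 = +0.024761
d^2_{0,0}(0.8158) = +0.710047 -0.530383 +0.024761 = +0.204425

d=0.2044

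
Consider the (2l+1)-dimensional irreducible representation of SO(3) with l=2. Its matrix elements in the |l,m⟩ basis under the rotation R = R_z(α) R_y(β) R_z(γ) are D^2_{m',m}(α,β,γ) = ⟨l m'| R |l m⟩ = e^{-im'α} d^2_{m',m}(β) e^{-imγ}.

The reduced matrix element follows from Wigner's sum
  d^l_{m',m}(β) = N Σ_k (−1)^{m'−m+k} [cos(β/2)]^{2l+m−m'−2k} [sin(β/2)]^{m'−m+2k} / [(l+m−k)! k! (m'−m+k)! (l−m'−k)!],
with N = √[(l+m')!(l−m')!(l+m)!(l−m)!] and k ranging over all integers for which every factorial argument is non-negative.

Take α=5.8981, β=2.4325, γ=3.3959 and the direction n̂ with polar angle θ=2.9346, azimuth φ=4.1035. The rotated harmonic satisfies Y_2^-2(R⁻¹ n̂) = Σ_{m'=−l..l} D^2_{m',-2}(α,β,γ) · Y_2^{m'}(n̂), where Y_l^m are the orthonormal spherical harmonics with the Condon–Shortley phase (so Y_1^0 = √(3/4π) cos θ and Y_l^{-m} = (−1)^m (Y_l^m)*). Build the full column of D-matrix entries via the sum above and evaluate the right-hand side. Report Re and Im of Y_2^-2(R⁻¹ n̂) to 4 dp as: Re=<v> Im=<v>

Re=0.0881 Im=0.1682

Need the full column D^2_{m',-2} for m'=−2..2 at α=5.8981, β=2.4325, γ=3.3959.
cos(β/2)=0.347165, sin(β/2)=0.937804
d^2_{-2,-2}: single k=0 term ⇒ +0.014526;  D = +0.014032-0.003756i
d^2_{-1,-2}: single k=0 term ⇒ -0.078478;  D = -0.077880-0.009670i
d^2_{0,-2}: single k=0 term ⇒ +0.259640;  D = +0.226775+0.126436i
d^2_{1,-2}: single k=0 term ⇒ -0.572667;  D = -0.358795-0.446334i
d^2_{2,-2}: single k=0 term ⇒ +0.773479;  D = +0.222668+0.740735i
Y_2^{m'}(θ=2.9346,φ=4.1035) and Σ D·Y over m':
  (+0.0140-0.0038i)·(-0.0056-0.0153i)  (-0.0779-0.0097i)·(+0.0889-0.1275i)  (+0.2268+0.1264i)·(+0.5908+0.0000i)  (-0.3588-0.4463i)·(-0.0889-0.1275i)  (+0.2227+0.7407i)·(-0.0056+0.0153i)
Y_2^-2(R⁻¹ n̂) = +0.088094+0.168203i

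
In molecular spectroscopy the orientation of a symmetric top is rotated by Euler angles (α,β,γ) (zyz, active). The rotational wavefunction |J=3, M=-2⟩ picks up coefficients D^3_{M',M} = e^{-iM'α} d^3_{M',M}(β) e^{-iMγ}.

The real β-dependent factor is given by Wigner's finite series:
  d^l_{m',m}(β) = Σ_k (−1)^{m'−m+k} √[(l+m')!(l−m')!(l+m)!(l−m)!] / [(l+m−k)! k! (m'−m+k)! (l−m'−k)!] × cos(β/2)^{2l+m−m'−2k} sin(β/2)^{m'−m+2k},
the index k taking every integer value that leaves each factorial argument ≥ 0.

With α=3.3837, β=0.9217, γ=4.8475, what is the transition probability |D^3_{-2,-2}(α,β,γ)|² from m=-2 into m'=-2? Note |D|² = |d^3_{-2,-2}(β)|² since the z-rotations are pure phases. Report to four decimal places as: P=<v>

P=0.0144

D^3_{-2,-2}(3.3837,0.9217,4.8475) = e^{-i·-2·3.3837}·d^3_{-2,-2}(0.9217)·e^{-i·-2·4.8475}. Compute d first:
c=cos(0.9217/2)=0.895675, s=sin(0.9217/2)=0.444710; N=√[1·120·1·120]=120.000000
k∈{0,1} keeps every argument non-negative
  k=0: (−1)^0·120.0000/(120)·0.8957^6·0.4447^0 = +0.516300
  k=1: (−1)^1·120.0000/(24)·0.8957^4·0.4447^2 = -0.636392
d^3_{-2,-2}(0.9217) = +0.516300 -0.636392 = -0.120092
|D^3_{-2,-2}|² = |d^3_{-2,-2}(β)|² = (-0.120092)² = 0.014422 (the z-rotation phases have unit modulus)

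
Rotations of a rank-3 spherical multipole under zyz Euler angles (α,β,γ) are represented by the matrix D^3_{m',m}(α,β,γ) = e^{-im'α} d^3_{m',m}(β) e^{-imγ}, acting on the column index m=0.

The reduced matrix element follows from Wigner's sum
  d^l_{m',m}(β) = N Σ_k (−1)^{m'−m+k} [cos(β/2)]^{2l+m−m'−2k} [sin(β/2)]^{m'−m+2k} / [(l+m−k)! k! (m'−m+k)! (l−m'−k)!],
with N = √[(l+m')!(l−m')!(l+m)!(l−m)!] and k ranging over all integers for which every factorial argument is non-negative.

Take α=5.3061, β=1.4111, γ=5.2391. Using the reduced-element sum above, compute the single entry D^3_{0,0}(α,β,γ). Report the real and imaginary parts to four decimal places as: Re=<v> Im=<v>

Re=-0.2285 Im=0.0000

First d^3_{0,0}(β=1.4111), then the phase factors e^{-i(0)α} and e^{-i(0)γ}:
With c≡cos(β/2)=0.761255 and s≡sin(β/2)=0.648453, N=[6·6·6·6]^{1/2}=36.000000
k∈{0,1,2,3} keeps every argument non-negative
  k=0: (−1)^0·36.0000/(36)·0.7613^6·0.6485^0 = +0.194617
  k=1: (−1)^1·36.0000/(4)·0.7613^4·0.6485^2 = -1.270924
  k=2: (−1)^2·36.0000/(4)·0.7613^2·0.6485^4 = +0.922180
  k=3: (−1)^3·36.0000/(36)·0.7613^0·0.6485^6 = -0.074348
d^3_{0,0}(1.4111) = +0.194617 -1.270924 +0.922180 -0.074348 = -0.228475
Attach z-rotation phases: D = e^{-i(0)(5.3061)}·(-0.228475)·e^{-i(0)(5.2391)} = -0.228475+0.000000i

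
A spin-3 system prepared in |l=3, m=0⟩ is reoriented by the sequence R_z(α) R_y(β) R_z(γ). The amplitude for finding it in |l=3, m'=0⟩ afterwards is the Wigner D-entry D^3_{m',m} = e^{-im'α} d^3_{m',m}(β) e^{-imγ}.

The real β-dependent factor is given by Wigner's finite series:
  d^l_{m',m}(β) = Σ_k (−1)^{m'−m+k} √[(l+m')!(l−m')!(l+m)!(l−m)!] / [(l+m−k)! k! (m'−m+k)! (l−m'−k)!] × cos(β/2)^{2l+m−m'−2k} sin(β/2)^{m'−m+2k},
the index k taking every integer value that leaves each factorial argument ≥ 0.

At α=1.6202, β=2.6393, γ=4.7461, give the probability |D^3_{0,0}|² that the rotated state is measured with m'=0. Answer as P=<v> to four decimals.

First d^3_{0,0}(β=2.6393), then the phase factors e^{-i(0)α} and e^{-i(0)γ}:
c=cos(2.6393/2)=0.248514, s=sin(2.6393/2)=0.968628; N=√[6·6·6·6]=36.000000
The bounds max(0,m−m')=0 and min(l+m,l−m')=3 give 4 terms
  k=0: (−1)^0·36.0000/(36)·0.2485^6·0.9686^0 = +0.000236
  k=1: (−1)^1·36.0000/(4)·0.2485^4·0.9686^2 = -0.032208
  k=2: (−1)^2·36.0000/(4)·0.2485^2·0.9686^4 = +0.489299
  k=3: (−1)^3·36.0000/(36)·0.2485^0·0.9686^6 = -0.825929
d^3_{0,0}(2.6393) = +0.000236 -0.032208 +0.489299 -0.825929 = -0.368602
|D^3_{0,0}|² = |d^3_{0,0}(β)|² = (-0.368602)² = 0.135868 (the z-rotation phases have unit modulus)

P=0.1359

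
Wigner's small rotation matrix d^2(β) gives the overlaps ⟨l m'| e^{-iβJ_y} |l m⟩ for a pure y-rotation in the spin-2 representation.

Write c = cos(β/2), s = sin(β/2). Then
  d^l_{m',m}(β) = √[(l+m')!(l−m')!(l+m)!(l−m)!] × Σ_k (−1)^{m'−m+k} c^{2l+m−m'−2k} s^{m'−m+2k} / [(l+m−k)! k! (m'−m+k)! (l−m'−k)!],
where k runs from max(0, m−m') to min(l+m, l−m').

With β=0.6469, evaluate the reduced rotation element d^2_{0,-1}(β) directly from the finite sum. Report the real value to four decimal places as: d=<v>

d^2_{0,-1}(β=0.6469) via Wigner's sum:
c=cos(0.6469/2)=0.948145, s=sin(0.6469/2)=0.317840; N=√[2·2·1·6]=4.898979
k: max(0,(-1)−(0))=0 … min(2+(-1),2−(0))=1
  k=0: (−1)^1·4.8990/(2)·0.9481^3·0.3178^1 = -0.663601
  k=1: (−1)^2·4.8990/(2)·0.9481^1·0.3178^3 = +0.074572
d^2_{0,-1}(0.6469) = -0.663601 +0.074572 = -0.589030

d=-0.5890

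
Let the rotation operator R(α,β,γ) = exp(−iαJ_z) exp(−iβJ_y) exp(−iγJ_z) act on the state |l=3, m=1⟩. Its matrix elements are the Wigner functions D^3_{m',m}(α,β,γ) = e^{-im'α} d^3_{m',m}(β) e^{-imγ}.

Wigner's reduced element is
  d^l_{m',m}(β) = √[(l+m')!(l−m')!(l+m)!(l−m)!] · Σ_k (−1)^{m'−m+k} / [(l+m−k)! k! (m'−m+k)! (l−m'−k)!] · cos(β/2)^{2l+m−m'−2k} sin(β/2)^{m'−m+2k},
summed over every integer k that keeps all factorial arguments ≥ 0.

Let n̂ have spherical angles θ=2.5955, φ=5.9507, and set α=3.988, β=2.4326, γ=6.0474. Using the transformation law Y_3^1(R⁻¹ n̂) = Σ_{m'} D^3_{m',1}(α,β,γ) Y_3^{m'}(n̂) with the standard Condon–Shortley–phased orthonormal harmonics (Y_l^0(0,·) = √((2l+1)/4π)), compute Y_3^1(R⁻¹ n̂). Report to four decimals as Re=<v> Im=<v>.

Need the full column D^3_{m',1} for m'=−3..3 at α=3.988, β=2.4326, γ=6.0474.
cos(β/2)=0.347118, sin(β/2)=0.937821
d^3_{-3,1}: single k=4 term ⇒ +0.360978;  D = +0.336993-0.129385i
d^3_{-2,1}: k∈[3..4] ⇒ +0.218184 -0.796302 = -0.578119;  D = +0.202468-0.541505i
d^3_{-1,1}: k∈[2..4] ⇒ +0.076613 -0.745633 +0.680332 = +0.011312;  D = -0.005310-0.009988i
d^3_{0,1}: k∈[1..3] ⇒ +0.016372 -0.358512 +0.872306 = +0.530165;  D = +0.515496+0.123850i
d^3_{1,1}: k∈[0..2] ⇒ +0.001749 -0.102150 +0.559225 = +0.458824;  D = -0.375910+0.263079i
d^3_{2,1}: k∈[0..1] ⇒ -0.014945 +0.218184 = +0.203238;  D = +0.023072-0.201924i
d^3_{3,1}: single k=0 term ⇒ +0.049453;  D = +0.033076+0.036764i
Y_3^{m'}(θ=2.5955,φ=5.9507) and Σ D·Y over m':
  (+0.3370-0.1294i)·(+0.0317+0.0491i)  (+0.2025-0.5415i)·(-0.1854-0.1454i)  (-0.0053-0.0100i)·(+0.4206+0.1453i)  (+0.5155+0.1239i)·(-0.2077+0.0000i)  (-0.3759+0.2631i)·(-0.4206+0.1453i)  (+0.0231-0.2019i)·(-0.1854+0.1454i)  (+0.0331+0.0368i)·(-0.0317+0.0491i)
Y_3^1(R⁻¹ n̂) = -0.064935-0.071323i

Re=-0.0649 Im=-0.0713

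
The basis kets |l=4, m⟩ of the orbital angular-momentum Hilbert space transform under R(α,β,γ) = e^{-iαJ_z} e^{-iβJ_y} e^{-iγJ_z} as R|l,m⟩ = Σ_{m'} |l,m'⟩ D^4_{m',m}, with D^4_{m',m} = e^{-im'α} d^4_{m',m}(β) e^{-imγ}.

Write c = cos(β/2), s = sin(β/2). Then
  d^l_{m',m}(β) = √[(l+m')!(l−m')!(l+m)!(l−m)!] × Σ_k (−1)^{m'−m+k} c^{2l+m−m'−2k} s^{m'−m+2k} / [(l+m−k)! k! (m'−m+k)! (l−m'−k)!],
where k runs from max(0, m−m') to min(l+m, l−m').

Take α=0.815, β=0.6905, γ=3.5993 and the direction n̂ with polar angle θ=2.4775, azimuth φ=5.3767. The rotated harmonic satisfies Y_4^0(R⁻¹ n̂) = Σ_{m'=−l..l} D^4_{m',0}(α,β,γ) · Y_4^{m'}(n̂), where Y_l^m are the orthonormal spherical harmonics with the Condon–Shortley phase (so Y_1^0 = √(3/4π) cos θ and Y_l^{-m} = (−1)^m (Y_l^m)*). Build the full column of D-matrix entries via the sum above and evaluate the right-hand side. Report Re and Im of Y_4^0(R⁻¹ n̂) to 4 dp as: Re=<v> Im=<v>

Re=-0.3619 Im=0.0000

Need the full column D^4_{m',0} for m'=−4..4 at α=0.815, β=0.6905, γ=3.5993.
cos(β/2)=0.940991, sin(β/2)=0.338432
d^4_{-4,0}: single k=4 term ⇒ +0.086055;  D = -0.085452-0.010166i
d^4_{-3,0}: k∈[3..4] ⇒ +0.338380 -0.043770 = +0.294610;  D = -0.225976+0.189024i
d^4_{-2,0}: k∈[2..4] ⇒ +0.754356 -0.260206 +0.012622 = +0.506772;  D = -0.029985+0.505884i
d^4_{-1,0}: k∈[1..4] ⇒ +0.988745 -0.767374 +0.099261 -0.002140 = +0.318492;  D = +0.218443+0.231774i
d^4_{0,0}: k∈[0..4] ⇒ +0.614728 -1.272258 +0.370279 -0.021287 +0.000172 = -0.308365;  D = -0.308365+0.000000i
d^4_{1,0}: k∈[0..3] ⇒ -0.988745 +0.767374 -0.099261 +0.002140 = -0.318492;  D = -0.218443+0.231774i
d^4_{2,0}: k∈[0..2] ⇒ +0.754356 -0.260206 +0.012622 = +0.506772;  D = -0.029985-0.505884i
d^4_{3,0}: k∈[0..1] ⇒ -0.338380 +0.043770 = -0.294610;  D = +0.225976+0.189024i
d^4_{4,0}: single k=0 term ⇒ +0.086055;  D = -0.085452+0.010166i
Y_4^{m'}(θ=2.4775,φ=5.3767) and Σ D·Y over m':
  (-0.0855-0.0102i)·(-0.0565-0.0297i)  (-0.2260+0.1890i)·(+0.2105-0.0946i)  (-0.0300+0.5059i)·(-0.1018+0.4122i)  (+0.2184+0.2318i)·(-0.1898-0.2424i)  (-0.3084+0.0000i)·(-0.2268+0.0000i)  (-0.2184+0.2318i)·(+0.1898-0.2424i)  (-0.0300-0.5059i)·(-0.1018-0.4122i)  (+0.2260+0.1890i)·(-0.2105-0.0946i)  (-0.0855+0.0102i)·(-0.0565+0.0297i)
Y_4^0(R⁻¹ n̂) = -0.361859-0.000000i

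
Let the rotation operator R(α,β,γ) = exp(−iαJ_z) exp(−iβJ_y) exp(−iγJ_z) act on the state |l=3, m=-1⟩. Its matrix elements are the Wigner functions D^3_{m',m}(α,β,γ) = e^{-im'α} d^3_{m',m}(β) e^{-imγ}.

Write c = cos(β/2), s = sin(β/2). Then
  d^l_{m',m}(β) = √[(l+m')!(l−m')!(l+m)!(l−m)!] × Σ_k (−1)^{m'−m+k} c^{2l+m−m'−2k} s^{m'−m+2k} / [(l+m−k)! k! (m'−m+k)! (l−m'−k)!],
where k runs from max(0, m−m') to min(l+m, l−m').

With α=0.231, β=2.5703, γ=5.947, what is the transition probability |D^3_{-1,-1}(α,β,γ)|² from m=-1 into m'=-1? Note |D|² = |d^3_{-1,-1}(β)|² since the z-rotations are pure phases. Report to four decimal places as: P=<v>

P=0.1280

First d^3_{-1,-1}(β=2.5703), then the phase factors e^{-i(-1)α} and e^{-i(-1)γ}:
c=cos(2.5703/2)=0.281778, s=sin(2.5703/2)=0.959480; N=√[2·24·2·24]=48.000000
k: max(0,(-1)−(-1))=0 … min(3+(-1),3−(-1))=2
  k=0: (−1)^0·48.0000/(48)·0.2818^6·0.9595^0 = +0.000501
  k=1: (−1)^1·48.0000/(6)·0.2818^4·0.9595^2 = -0.046429
  k=2: (−1)^2·48.0000/(8)·0.2818^2·0.9595^4 = +0.403745
d^3_{-1,-1}(2.5703) = +0.000501 -0.046429 +0.403745 = +0.357817
|D^3_{-1,-1}|² = |d^3_{-1,-1}(β)|² = (+0.357817)² = 0.128033 (the z-rotation phases have unit modulus)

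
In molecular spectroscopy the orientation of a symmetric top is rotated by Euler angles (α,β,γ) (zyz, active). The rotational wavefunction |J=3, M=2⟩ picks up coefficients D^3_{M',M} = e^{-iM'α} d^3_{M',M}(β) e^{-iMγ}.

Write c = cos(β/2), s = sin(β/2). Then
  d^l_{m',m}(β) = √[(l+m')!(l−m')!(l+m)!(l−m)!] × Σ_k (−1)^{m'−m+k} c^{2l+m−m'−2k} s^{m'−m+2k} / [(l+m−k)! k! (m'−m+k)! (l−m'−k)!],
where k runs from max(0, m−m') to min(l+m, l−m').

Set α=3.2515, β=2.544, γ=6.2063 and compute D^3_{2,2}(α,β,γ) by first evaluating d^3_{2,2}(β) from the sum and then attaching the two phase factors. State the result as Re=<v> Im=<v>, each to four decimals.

D^3_{2,2}(3.2515,2.544,6.2063) = e^{-i·2·3.2515}·d^3_{2,2}(2.544)·e^{-i·2·6.2063}. Compute d first:
c=cos(2.544/2)=0.294370, s=sin(2.544/2)=0.955692; N=√[120·1·120·1]=120.000000
k∈{0,1} keeps every argument non-negative
  k=0: (−1)^0·120.0000/(120)·0.2944^6·0.9557^0 = +0.000651
  k=1: (−1)^1·120.0000/(24)·0.2944^4·0.9557^2 = -0.034291
d^3_{2,2}(2.544) = +0.000651 -0.034291 = -0.033640
Phases: e^{-i·(2)·3.2515}=+0.975938-0.218049i, e^{-i·(2)·6.2063}=+0.988201+0.153165i ⇒ D=-0.033567+0.002220i

Re=-0.0336 Im=0.0022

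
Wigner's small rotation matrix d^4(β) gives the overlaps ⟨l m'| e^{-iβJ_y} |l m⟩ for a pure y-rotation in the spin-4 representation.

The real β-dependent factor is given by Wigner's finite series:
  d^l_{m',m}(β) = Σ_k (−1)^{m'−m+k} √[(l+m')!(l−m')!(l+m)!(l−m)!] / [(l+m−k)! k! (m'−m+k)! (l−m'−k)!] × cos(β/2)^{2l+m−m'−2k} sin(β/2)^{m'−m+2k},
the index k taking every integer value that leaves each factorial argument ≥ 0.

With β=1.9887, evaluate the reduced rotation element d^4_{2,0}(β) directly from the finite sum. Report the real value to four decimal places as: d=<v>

d=0.0505

d^4_{2,0}(β=1.9887) via Wigner's sum:
Half-angle: c=0.545048, s=0.838405. N=√(720·2·24·24)=910.735966
k: max(0,(0)−(2))=0 … min(4+(0),4−(2))=2
  k=0: (−1)^2·910.7360/(96)·0.5450^6·0.8384^2 = +0.174839
  k=1: (−1)^3·910.7360/(36)·0.5450^4·0.8384^4 = -1.103174
  k=2: (−1)^4·910.7360/(96)·0.5450^2·0.8384^6 = +0.978844
d^4_{2,0}(1.9887) = +0.174839 -1.103174 +0.978844 = +0.050508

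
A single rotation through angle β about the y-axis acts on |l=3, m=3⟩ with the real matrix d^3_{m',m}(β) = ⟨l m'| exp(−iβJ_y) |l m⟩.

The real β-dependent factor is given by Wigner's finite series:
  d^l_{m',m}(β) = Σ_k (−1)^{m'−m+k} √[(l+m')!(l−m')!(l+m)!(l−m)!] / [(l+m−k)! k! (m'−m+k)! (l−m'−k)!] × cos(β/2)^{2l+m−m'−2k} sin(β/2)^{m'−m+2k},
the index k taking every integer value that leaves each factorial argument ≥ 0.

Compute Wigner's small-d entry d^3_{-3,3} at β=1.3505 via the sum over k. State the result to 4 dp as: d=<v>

d=0.0597

d^3_{-3,3}(β=1.3505) via Wigner's sum:
With c≡cos(β/2)=0.780551 and s≡sin(β/2)=0.625092, N=[1·720·720·1]^{1/2}=720.000000
k: max(0,(3)−(-3))=6 … min(3+(3),3−(-3))=6
  k=6: (−1)^0·720.0000/(720)·0.7806^0·0.6251^6 = +0.059658
d^3_{-3,3}(1.3505) = +0.059658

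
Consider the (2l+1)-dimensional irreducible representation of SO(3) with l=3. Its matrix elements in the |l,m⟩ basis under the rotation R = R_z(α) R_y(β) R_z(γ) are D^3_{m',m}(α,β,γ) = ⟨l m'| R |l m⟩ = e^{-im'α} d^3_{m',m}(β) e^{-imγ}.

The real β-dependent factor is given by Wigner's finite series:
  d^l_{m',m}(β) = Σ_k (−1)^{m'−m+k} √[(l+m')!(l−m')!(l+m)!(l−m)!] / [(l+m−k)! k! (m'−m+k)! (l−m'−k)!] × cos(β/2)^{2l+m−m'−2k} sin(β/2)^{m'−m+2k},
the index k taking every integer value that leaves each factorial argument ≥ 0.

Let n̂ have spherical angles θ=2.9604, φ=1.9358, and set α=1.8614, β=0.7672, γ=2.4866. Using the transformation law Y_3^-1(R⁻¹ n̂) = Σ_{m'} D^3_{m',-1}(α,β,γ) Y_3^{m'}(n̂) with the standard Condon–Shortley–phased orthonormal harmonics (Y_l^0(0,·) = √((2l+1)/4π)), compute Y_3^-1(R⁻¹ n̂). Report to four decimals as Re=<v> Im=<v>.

Need the full column D^3_{m',-1} for m'=−3..3 at α=1.8614, β=0.7672, γ=2.4866.
cos(β/2)=0.927323, sin(β/2)=0.374261
d^3_{-3,-1}: single k=2 term ⇒ +0.401162;  D = -0.086299+0.391770i
d^3_{-2,-1}: k∈[1..2] ⇒ +0.811579 -0.264392 = +0.547187;  D = +0.545698-0.040338i
d^3_{-1,-1}: k∈[0..2] ⇒ +0.635897 -0.828637 +0.101231 = -0.091509;  D = +0.032612+0.085501i
d^3_{0,-1}: k∈[0..2] ⇒ -0.889040 +0.434440 -0.023588 = -0.478188;  D = +0.379228-0.291290i
d^3_{1,-1}: k∈[0..2] ⇒ +0.621478 -0.134975 +0.002748 = +0.489252;  D = +0.396708+0.286339i
d^3_{2,-1}: k∈[0..1] ⇒ -0.264392 +0.021533 = -0.242859;  D = -0.079752+0.229391i
d^3_{3,-1}: single k=0 term ⇒ +0.065344;  D = -0.065281-0.002874i
Y_3^{m'}(θ=2.9604,φ=1.9358) and Σ D·Y over m':
  (-0.0863+0.3918i)·(+0.0022+0.0011i)  (+0.5457-0.0403i)·(+0.0243-0.0218i)  (+0.0326+0.0855i)·(-0.0798-0.2088i)  (+0.3792-0.2913i)·(-0.6745+0.0000i)  (+0.3967+0.2863i)·(+0.0798-0.2088i)  (-0.0798+0.2294i)·(+0.0243+0.0218i)  (-0.0653-0.0029i)·(-0.0022+0.0011i)
Y_3^-1(R⁻¹ n̂) = -0.144144+0.114548i

Re=-0.1441 Im=0.1145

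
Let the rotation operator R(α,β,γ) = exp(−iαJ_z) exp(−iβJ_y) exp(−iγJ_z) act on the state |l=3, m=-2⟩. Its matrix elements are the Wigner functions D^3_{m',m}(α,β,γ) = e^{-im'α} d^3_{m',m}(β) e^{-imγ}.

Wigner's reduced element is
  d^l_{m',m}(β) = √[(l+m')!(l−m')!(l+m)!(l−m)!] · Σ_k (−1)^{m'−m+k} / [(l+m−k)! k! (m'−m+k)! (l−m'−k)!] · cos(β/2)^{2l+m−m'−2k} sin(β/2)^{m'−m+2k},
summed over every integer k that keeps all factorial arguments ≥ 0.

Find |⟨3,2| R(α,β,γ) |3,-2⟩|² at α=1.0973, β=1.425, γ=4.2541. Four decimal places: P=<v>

P=0.1979

First d^3_{2,-2}(β=1.425), then the phase factors e^{-i(2)α} and e^{-i(-2)γ}:
Half-angle: c=0.756730, s=0.653728. N=√(120·1·1·120)=120.000000
k∈{0,1} keeps every argument non-negative
  k=0: (−1)^4·120.0000/(24)·0.7567^2·0.6537^4 = +0.522925
  k=1: (−1)^5·120.0000/(120)·0.7567^0·0.6537^6 = -0.078051
d^3_{2,-2}(1.425) = +0.522925 -0.078051 = +0.444873
|D^3_{2,-2}|² = |d^3_{2,-2}(β)|² = (+0.444873)² = 0.197912 (the z-rotation phases have unit modulus)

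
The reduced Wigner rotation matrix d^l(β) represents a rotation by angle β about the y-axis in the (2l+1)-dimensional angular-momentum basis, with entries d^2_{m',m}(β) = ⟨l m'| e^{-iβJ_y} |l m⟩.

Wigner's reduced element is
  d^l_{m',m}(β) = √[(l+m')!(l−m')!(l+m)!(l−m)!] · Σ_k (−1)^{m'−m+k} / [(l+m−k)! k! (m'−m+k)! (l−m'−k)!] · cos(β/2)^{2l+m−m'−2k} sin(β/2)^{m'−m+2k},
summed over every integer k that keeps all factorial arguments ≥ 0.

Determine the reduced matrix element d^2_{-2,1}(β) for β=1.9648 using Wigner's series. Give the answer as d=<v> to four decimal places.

d=0.6389

d^2_{-2,1}(β=1.9648) via Wigner's sum:
Half-angle: c=0.555028, s=0.831832. N=√(1·24·6·1)=12.000000
Admissible k: 3..3 (factorial args all ≥0)
  k=3: (−1)^0·12.0000/(6)·0.5550^1·0.8318^3 = +0.638927
d^2_{-2,1}(1.9648) = +0.638927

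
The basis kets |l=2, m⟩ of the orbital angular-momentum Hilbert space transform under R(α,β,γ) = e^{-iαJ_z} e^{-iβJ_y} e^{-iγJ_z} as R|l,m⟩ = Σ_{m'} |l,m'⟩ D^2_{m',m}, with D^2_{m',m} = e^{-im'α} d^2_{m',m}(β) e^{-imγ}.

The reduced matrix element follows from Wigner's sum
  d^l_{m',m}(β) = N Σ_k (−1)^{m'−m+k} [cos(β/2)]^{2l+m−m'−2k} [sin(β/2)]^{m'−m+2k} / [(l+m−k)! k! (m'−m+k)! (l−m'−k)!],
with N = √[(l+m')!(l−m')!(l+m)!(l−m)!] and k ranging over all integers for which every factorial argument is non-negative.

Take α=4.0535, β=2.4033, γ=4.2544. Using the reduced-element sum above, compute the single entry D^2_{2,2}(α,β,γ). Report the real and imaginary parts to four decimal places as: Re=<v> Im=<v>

Re=-0.0104 Im=0.0134

First d^2_{2,2}(β=2.4033), then the phase factors e^{-i(2)α} and e^{-i(2)γ}:
With c≡cos(β/2)=0.360819 and s≡sin(β/2)=0.932636, N=[24·1·24·1]^{1/2}=24.000000
k∈{0} keeps every argument non-negative
  k=0: (−1)^0·24.0000/(24)·0.3608^4·0.9326^0 = +0.016950
d^2_{2,2}(2.4033) = +0.016950
Phases: e^{-i·(2)·4.0535}=-0.250327-0.968161i, e^{-i·(2)·4.2544}=-0.609015-0.793159i ⇒ D=-0.010432+0.013359i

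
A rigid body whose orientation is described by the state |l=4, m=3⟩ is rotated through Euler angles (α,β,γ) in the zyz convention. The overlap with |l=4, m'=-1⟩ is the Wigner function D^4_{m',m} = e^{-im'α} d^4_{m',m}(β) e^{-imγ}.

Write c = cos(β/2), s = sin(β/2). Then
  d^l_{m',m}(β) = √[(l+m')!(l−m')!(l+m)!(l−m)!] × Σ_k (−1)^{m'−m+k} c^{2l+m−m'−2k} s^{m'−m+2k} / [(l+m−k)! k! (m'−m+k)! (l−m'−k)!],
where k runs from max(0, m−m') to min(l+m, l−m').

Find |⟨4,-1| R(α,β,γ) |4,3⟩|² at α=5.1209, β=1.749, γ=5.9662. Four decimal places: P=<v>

P=0.0120

D^4_{-1,3}(5.1209,1.749,5.9662) = e^{-i·-1·5.1209}·d^4_{-1,3}(1.749)·e^{-i·3·5.9662}. Compute d first:
c=cos(1.749/2)=0.641381, s=sin(1.749/2)=0.767223; N=√[6·120·5040·1]=1904.940944
The bounds max(0,m−m')=4 and min(l+m,l−m')=5 give 2 terms
  k=4: (−1)^0·1904.9409/(144)·0.6414^4·0.7672^4 = +0.775655
  k=5: (−1)^1·1904.9409/(240)·0.6414^2·0.7672^6 = -0.665934
d^4_{-1,3}(1.749) = +0.775655 -0.665934 = +0.109721
|D^4_{-1,3}|² = |d^4_{-1,3}(β)|² = (+0.109721)² = 0.012039 (the z-rotation phases have unit modulus)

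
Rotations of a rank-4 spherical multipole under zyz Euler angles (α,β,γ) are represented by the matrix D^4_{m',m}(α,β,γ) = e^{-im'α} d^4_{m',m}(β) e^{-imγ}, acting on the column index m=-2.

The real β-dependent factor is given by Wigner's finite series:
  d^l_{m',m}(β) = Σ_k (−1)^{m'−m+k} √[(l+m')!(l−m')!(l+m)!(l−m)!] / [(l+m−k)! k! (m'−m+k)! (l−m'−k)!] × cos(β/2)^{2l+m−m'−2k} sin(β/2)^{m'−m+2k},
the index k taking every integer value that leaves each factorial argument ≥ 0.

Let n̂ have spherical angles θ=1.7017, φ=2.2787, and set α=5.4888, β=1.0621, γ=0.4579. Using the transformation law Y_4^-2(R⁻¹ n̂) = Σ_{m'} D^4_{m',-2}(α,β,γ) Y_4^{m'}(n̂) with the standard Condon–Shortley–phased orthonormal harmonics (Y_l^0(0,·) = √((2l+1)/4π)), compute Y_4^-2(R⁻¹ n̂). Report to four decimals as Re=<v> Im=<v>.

Need the full column D^4_{m',-2} for m'=−4..4 at α=5.4888, β=1.0621, γ=0.4579.
cos(β/2)=0.862276, sin(β/2)=0.506439
d^4_{-4,-2}: single k=2 term ⇒ +0.557841;  D = -0.355493-0.429897i
d^4_{-3,-2}: k∈[1..2] ⇒ +0.671606 -0.695021 = -0.023415;  D = -0.002418+0.023290i
d^4_{-2,-2}: k∈[0..2] ⇒ +0.305611 -1.265065 +0.545487 = -0.413966;  D = -0.323710+0.258030i
d^4_{-1,-2}: k∈[0..2] ⇒ -0.761530 +1.313465 -0.302057 = +0.249879;  D = +0.248039+0.030264i
d^4_{0,-2}: k∈[0..2] ⇒ +1.000121 -0.919991 +0.119008 = +0.199139;  D = +0.121307+0.157927i
d^4_{1,-2}: k∈[0..2] ⇒ -0.875644 +0.453086 -0.031259 = -0.453817;  D = +0.063052-0.449415i
d^4_{2,-2}: k∈[0..2] ⇒ +0.545487 -0.150535 +0.004327 = +0.399280;  D = -0.320969+0.237493i
d^4_{3,-2}: k∈[0..1] ⇒ -0.239751 +0.027568 = -0.212183;  D = +0.209561+0.033252i
d^4_{4,-2}: single k=0 term ⇒ +0.066380;  D = -0.038517-0.054062i
Y_4^{m'}(θ=1.7017,φ=2.2787) and Σ D·Y over m':
  (-0.3555-0.4299i)·(-0.4072-0.1304i)  (-0.0024+0.0233i)·(-0.1355+0.0836i)  (-0.3237+0.2580i)·(+0.0447-0.2861i)  (+0.2480+0.0303i)·(-0.1147-0.1340i)  (+0.1213+0.1579i)·(+0.2644+0.0000i)  (+0.0631-0.4494i)·(+0.1147-0.1340i)  (-0.3210+0.2375i)·(+0.0447+0.2861i)  (+0.2096+0.0333i)·(+0.1355+0.0836i)  (-0.0385-0.0541i)·(-0.4072+0.1304i)
Y_4^-2(R⁻¹ n̂) = +0.067163+0.225075i

Re=0.0672 Im=0.2251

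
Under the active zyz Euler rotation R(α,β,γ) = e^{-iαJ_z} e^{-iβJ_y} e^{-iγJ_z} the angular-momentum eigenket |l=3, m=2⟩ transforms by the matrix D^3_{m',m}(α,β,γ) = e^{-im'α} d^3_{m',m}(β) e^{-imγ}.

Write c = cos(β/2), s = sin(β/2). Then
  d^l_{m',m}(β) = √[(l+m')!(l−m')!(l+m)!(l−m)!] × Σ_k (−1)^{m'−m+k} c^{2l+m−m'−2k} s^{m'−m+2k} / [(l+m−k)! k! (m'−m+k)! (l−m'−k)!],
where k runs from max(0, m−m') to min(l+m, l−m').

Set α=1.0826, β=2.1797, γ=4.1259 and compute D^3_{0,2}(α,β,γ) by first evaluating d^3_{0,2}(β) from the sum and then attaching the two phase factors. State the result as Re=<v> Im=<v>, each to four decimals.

Re=0.2042 Im=0.4858

Split into d^3_{0,2}(β=2.1797) × two z-phases.
With c≡cos(β/2)=0.462618 and s≡sin(β/2)=0.886558, N=[6·6·120·1]^{1/2}=65.726707
k: max(0,(2)−(0))=2 … min(3+(2),3−(0))=3
  k=2: (−1)^0·65.7267/(12)·0.4626^4·0.8866^2 = +0.197181
  k=3: (−1)^1·65.7267/(12)·0.4626^2·0.8866^4 = -0.724159
d^3_{0,2}(2.1797) = +0.197181 -0.724159 = -0.526978
Attach z-rotation phases: D = e^{-i(0)(1.0826)}·(-0.526978)·e^{-i(2)(4.1259)} = +0.204155+0.485825i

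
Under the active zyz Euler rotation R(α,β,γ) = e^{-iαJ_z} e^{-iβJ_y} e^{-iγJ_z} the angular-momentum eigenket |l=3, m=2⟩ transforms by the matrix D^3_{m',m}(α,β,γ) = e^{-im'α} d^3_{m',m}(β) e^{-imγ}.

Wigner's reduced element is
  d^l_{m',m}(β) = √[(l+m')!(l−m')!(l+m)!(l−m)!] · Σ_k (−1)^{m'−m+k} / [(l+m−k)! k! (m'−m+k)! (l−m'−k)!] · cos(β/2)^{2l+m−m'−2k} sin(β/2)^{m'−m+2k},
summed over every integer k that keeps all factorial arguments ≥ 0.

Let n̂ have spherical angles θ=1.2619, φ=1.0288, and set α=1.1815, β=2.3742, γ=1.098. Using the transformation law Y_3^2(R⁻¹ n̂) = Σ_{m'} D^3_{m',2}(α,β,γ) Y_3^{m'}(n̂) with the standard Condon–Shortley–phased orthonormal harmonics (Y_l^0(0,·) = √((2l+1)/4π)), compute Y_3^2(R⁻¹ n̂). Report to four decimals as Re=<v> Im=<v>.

Re=-0.1072 Im=-0.3441

Need the full column D^3_{m',2} for m'=−3..3 at α=1.1815, β=2.3742, γ=1.098.
cos(β/2)=0.374351, sin(β/2)=0.927287
d^3_{-3,2}: single k=5 term ⇒ +0.628674;  D = +0.138604+0.613205i
d^3_{-2,2}: k∈[4..5] ⇒ +0.518065 -0.635749 = -0.117684;  D = -0.116047-0.019562i
d^3_{-1,2}: k∈[3..4] ⇒ +0.264550 -0.811615 = -0.547064;  D = -0.288874+0.464576i
d^3_{0,2}: k∈[2..3] ⇒ +0.092492 -0.567512 = -0.475020;  D = +0.278011+0.385167i
d^3_{1,2}: k∈[1..2] ⇒ +0.021558 -0.264550 = -0.242992;  D = +0.236262-0.056793i
d^3_{2,2}: k∈[0..1] ⇒ +0.002752 -0.084433 = -0.081681;  D = +0.012480-0.080722i
d^3_{3,2}: single k=0 term ⇒ -0.016699;  D = -0.014300-0.008624i
Y_3^{m'}(θ=1.2619,φ=1.0288) and Σ D·Y over m':
  (+0.1386+0.6132i)·(-0.3602-0.0199i)  (-0.1160-0.0196i)·(-0.1319-0.2492i)  (-0.2889+0.4646i)·(-0.0854+0.1419i)  (+0.2780+0.3852i)·(-0.2879+0.0000i)  (+0.2363-0.0568i)·(+0.0854+0.1419i)  (+0.0125-0.0807i)·(-0.1319+0.2492i)  (-0.0143-0.0086i)·(+0.3602-0.0199i)
Y_3^2(R⁻¹ n̂) = -0.107177-0.344094i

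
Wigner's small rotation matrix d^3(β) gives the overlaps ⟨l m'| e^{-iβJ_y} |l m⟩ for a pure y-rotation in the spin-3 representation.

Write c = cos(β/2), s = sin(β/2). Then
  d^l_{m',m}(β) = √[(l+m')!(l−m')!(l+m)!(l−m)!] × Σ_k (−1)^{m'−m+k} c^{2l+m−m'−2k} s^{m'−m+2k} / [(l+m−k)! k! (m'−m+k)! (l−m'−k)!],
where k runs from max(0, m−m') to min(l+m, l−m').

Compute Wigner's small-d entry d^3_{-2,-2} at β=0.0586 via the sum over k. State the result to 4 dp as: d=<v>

d^3_{-2,-2}(β=0.0586) via Wigner's sum:
c=cos(0.0586/2)=0.999571, s=sin(0.0586/2)=0.029296; N=√[1·120·1·120]=120.000000
k: max(0,(-2)−(-2))=0 … min(3+(-2),3−(-2))=1
  k=0: (−1)^0·120.0000/(120)·0.9996^6·0.0293^0 = +0.997427
  k=1: (−1)^1·120.0000/(24)·0.9996^4·0.0293^2 = -0.004284
d^3_{-2,-2}(0.0586) = +0.997427 -0.004284 = +0.993144

d=0.9931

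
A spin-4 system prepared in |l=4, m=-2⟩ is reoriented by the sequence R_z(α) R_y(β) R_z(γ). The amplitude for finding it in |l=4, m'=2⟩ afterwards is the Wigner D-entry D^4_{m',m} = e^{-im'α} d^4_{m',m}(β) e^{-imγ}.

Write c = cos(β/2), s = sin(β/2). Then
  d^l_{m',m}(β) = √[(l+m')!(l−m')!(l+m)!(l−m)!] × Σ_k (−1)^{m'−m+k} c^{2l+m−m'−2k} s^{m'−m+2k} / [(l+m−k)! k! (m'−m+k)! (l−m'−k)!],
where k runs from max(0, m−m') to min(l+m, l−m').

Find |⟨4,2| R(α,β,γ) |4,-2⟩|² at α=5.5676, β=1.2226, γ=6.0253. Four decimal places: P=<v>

P=0.2080

Split into d^4_{2,-2}(β=1.2226) × two z-phases.
With c≡cos(β/2)=0.818903 and s≡sin(β/2)=0.573933, N=[720·2·2·720]^{1/2}=1440.000000
k: max(0,(-2)−(2))=0 … min(4+(-2),4−(2))=2
  k=0: (−1)^4·1440.0000/(96)·0.8189^4·0.5739^4 = +0.731920
  k=1: (−1)^5·1440.0000/(120)·0.8189^2·0.5739^6 = -0.287614
  k=2: (−1)^6·1440.0000/(1440)·0.8189^0·0.5739^8 = +0.011773
d^4_{2,-2}(1.2226) = +0.731920 -0.287614 +0.011773 = +0.456078
|D^4_{2,-2}|² = |d^4_{2,-2}(β)|² = (+0.456078)² = 0.208008 (the z-rotation phases have unit modulus)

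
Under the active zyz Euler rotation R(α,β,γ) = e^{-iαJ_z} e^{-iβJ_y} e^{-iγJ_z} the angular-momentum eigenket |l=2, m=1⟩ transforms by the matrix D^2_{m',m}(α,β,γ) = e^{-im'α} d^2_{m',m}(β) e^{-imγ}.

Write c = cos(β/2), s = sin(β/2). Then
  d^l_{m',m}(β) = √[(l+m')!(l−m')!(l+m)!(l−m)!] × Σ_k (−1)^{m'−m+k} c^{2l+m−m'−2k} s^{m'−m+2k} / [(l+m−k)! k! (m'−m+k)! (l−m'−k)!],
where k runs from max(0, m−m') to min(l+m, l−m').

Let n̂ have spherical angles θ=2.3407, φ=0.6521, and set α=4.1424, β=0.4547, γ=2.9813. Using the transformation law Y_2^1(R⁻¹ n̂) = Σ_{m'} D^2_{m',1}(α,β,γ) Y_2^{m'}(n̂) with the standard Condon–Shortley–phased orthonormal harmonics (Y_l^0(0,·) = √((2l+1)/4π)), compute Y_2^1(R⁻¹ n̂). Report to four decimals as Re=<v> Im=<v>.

Re=0.2391 Im=-0.1383

Need the full column D^2_{m',1} for m'=−2..2 at α=4.1424, β=0.4547, γ=2.9813.
cos(β/2)=0.974267, sin(β/2)=0.225397
d^2_{-2,1}: single k=3 term ⇒ +0.022313;  D = +0.012434-0.018527i
d^2_{-1,1}: k∈[2..3] ⇒ +0.144668 -0.002581 = +0.142087;  D = +0.056598+0.130328i
d^2_{0,1}: k∈[1..2] ⇒ +0.510572 -0.027327 = +0.483245;  D = -0.477050-0.077129i
d^2_{1,1}: k∈[0..1] ⇒ +0.900974 -0.144668 = +0.756306;  D = +0.504516-0.563438i
d^2_{2,1}: single k=0 term ⇒ -0.416880;  D = -0.111406-0.401719i
Y_2^{m'}(θ=2.3407,φ=0.6521) and Σ D·Y over m':
  (+0.0124-0.0185i)·(+0.0525-0.1921i)  (+0.0566+0.1303i)·(-0.3069+0.2343i)  (-0.4770-0.0771i)·(+0.1430+0.0000i)  (+0.5045-0.5634i)·(+0.3069+0.2343i)  (-0.1114-0.4017i)·(+0.0525+0.1921i)
Y_2^1(R⁻¹ n̂) = +0.239108-0.138291i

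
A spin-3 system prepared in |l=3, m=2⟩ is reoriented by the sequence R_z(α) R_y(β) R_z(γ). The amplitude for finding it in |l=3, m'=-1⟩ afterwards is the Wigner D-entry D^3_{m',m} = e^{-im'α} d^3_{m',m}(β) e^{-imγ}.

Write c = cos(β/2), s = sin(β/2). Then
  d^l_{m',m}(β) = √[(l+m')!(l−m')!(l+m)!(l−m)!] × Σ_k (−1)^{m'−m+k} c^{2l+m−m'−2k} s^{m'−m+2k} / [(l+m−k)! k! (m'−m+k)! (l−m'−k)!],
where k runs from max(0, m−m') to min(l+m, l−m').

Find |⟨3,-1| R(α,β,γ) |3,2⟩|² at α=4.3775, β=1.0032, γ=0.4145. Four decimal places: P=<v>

First d^3_{-1,2}(β=1.0032), then the phase factors e^{-i(-1)α} and e^{-i(2)γ}:
Half-angle: c=0.876814, s=0.480829. N=√(2·24·120·1)=75.894664
k: max(0,(2)−(-1))=3 … min(3+(2),3−(-1))=4
  k=3: (−1)^0·75.8947/(12)·0.8768^3·0.4808^3 = +0.473942
  k=4: (−1)^1·75.8947/(24)·0.8768^1·0.4808^5 = -0.071263
d^3_{-1,2}(1.0032) = +0.473942 -0.071263 = +0.402679
|D^3_{-1,2}|² = |d^3_{-1,2}(β)|² = (+0.402679)² = 0.162151 (the z-rotation phases have unit modulus)

P=0.1622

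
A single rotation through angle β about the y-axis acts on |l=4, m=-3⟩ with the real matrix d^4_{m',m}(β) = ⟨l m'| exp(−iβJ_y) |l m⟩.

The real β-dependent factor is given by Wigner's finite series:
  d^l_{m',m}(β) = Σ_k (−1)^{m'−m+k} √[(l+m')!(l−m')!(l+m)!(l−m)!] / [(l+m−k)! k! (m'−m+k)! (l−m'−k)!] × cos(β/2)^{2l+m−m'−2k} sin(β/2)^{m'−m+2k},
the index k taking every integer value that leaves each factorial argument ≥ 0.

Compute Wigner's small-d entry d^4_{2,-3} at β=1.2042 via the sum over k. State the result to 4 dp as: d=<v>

d=-0.3086

d^4_{2,-3}(β=1.2042) via Wigner's sum:
With c≡cos(β/2)=0.824148 and s≡sin(β/2)=0.566374, N=[720·2·1·5040]^{1/2}=2693.993318
k∈{0,1} keeps every argument non-negative
  k=0: (−1)^5·2693.9933/(240)·0.8241^3·0.5664^5 = -0.366201
  k=1: (−1)^6·2693.9933/(720)·0.8241^1·0.5664^7 = +0.057649
d^4_{2,-3}(1.2042) = -0.366201 +0.057649 = -0.308551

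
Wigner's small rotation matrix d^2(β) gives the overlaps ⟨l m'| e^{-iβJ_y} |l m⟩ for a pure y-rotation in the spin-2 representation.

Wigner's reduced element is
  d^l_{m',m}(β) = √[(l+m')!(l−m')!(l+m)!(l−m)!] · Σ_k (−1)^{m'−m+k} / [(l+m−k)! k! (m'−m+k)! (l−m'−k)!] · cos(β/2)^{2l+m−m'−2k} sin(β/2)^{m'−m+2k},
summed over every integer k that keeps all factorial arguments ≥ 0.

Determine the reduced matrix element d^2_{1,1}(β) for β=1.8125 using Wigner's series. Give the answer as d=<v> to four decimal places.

d=-0.5624

d^2_{1,1}(β=1.8125) via Wigner's sum:
c=cos(1.8125/2)=0.616702, s=sin(1.8125/2)=0.787197; N=√[6·1·6·1]=6.000000
The bounds max(0,m−m')=0 and min(l+m,l−m')=1 give 2 terms
  k=0: (−1)^0·6.0000/(6)·0.6167^4·0.7872^0 = +0.144644
  k=1: (−1)^1·6.0000/(2)·0.6167^2·0.7872^2 = -0.707031
d^2_{1,1}(1.8125) = +0.144644 -0.707031 = -0.562387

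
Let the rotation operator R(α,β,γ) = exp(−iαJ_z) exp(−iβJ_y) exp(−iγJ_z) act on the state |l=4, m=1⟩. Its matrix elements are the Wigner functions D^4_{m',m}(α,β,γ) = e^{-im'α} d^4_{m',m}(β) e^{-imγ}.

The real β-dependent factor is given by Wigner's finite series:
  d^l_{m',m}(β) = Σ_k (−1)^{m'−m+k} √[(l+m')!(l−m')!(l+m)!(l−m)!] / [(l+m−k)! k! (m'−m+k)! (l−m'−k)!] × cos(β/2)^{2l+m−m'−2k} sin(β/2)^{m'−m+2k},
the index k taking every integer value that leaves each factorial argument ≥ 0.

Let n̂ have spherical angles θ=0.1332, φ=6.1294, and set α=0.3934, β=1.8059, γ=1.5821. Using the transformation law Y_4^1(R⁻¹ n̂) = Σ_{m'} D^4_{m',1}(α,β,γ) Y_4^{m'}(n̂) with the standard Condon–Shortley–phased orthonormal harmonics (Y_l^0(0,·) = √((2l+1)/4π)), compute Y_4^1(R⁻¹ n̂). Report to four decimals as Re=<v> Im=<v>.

Need the full column D^4_{m',1} for m'=−4..4 at α=0.3934, β=1.8059, γ=1.5821.
cos(β/2)=0.619296, sin(β/2)=0.785157
d^4_{-4,1}: single k=5 term ⇒ +0.530363;  D = +0.530344-0.004508i
d^4_{-3,1}: k∈[4..5] ⇒ +0.739503 -0.713193 = +0.026310;  D = +0.024213-0.010291i
d^4_{-2,1}: k∈[3..5] ⇒ +0.623559 -1.503437 +0.483316 = -0.396561;  D = -0.277621+0.283174i
d^4_{-1,1}: k∈[2..5] ⇒ +0.347780 -1.677035 +1.347809 -0.144429 = -0.125875;  D = -0.046934+0.116797i
d^4_{0,1}: k∈[1..4] ⇒ +0.122677 -1.183121 +1.901714 -0.509460 = +0.331810;  D = -0.003751-0.331789i
d^4_{1,1}: k∈[0..3] ⇒ +0.021637 -0.521670 +1.677035 -0.898539 = +0.278462;  D = -0.109644-0.255968i
d^4_{2,1}: k∈[0..2] ⇒ -0.116381 +0.935339 -1.002291 = -0.183333;  D = +0.131273+0.127979i
d^4_{3,1}: k∈[0..1] ⇒ +0.276042 -0.739503 = -0.463461;  D = +0.430521+0.171603i
d^4_{4,1}: single k=0 term ⇒ -0.329957;  D = +0.329924-0.004655i
Y_4^{m'}(θ=0.1332,φ=6.1294) and Σ D·Y over m':
  (+0.5303-0.0045i)·(+0.0001+0.0001i)  (+0.0242-0.0103i)·(+0.0026+0.0013i)  (-0.2776+0.2832i)·(+0.0330+0.0105i)  (-0.0469+0.1168i)·(+0.2386+0.0370i)  (-0.0038-0.3318i)·(+0.7728+0.0000i)  (-0.1096-0.2560i)·(-0.2386+0.0370i)  (+0.1313+0.1280i)·(+0.0330-0.0105i)  (+0.4305+0.1716i)·(-0.0026+0.0013i)  (+0.3299-0.0047i)·(+0.0001-0.0001i)
Y_4^1(R⁻¹ n̂) = +0.009573-0.163849i

Re=0.0096 Im=-0.1638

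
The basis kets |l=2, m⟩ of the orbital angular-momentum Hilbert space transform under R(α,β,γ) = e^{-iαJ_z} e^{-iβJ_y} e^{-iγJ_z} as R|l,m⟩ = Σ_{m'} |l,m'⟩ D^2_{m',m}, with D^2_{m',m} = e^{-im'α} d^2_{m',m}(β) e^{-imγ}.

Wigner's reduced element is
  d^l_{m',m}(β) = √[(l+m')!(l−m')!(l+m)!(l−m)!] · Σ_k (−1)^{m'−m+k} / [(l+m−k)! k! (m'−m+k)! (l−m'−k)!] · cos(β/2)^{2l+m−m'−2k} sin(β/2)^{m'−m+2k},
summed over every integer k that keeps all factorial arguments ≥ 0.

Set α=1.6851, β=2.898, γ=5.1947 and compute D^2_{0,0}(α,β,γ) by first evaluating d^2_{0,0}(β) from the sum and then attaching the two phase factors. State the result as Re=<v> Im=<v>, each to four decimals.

Re=0.9127 Im=0.0000

Split into d^2_{0,0}(β=2.898) × two z-phases.
Half-angle: c=0.121495, s=0.992592. N=√(2·2·2·2)=4.000000
k∈{0,1,2} keeps every argument non-negative
  k=0: (−1)^0·4.0000/(4)·0.1215^4·0.9926^0 = +0.000218
  k=1: (−1)^1·4.0000/(1)·0.1215^2·0.9926^2 = -0.058173
  k=2: (−1)^2·4.0000/(4)·0.1215^0·0.9926^4 = +0.970696
d^2_{0,0}(2.898) = +0.000218 -0.058173 +0.970696 = +0.912741
D = (+1.000000+0.000000i)·(+0.912741)·(+1.000000+0.000000i) = +0.912741+0.000000i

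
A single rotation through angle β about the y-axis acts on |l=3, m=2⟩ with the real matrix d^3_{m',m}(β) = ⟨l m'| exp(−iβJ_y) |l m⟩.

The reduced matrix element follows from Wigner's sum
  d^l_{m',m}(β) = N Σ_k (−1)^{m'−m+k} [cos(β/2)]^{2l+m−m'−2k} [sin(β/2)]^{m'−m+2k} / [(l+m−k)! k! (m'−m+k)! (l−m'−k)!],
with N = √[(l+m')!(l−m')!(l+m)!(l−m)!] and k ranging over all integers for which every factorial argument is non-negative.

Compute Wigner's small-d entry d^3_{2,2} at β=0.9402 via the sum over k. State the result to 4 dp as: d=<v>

d=-0.1460

d^3_{2,2}(β=0.9402) via Wigner's sum:
Half-angle: c=0.891523, s=0.452975. N=√(120·1·120·1)=120.000000
k∈{0,1} keeps every argument non-negative
  k=0: (−1)^0·120.0000/(120)·0.8915^6·0.4530^0 = +0.502106
  k=1: (−1)^1·120.0000/(24)·0.8915^4·0.4530^2 = -0.648111
d^3_{2,2}(0.9402) = +0.502106 -0.648111 = -0.146005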